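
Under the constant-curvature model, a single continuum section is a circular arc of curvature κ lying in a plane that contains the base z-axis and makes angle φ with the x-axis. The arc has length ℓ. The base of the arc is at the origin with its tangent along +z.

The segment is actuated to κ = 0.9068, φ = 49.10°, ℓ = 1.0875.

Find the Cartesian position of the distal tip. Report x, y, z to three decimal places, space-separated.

0.324 0.374 0.920

θ = κ·ℓ = 0.9068 × 1.0875 = 0.98614 rad
ρ = (1 − cos θ)/κ = (1 − 0.55191)/0.9068 = 0.49415
z = sin θ / κ = 0.83390/0.9068 = 0.91961
x = ρ cos φ = 0.49415 × cos(49.10°) = 0.32354
y = ρ sin φ = 0.49415 × sin(49.10°) = 0.37350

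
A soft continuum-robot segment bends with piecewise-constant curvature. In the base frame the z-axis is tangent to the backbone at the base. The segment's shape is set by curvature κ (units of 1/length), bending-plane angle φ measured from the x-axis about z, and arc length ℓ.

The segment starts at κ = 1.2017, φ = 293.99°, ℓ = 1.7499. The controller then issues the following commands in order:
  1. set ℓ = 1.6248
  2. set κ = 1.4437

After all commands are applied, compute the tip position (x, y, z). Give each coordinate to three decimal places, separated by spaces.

initial: κ=1.2017, φ=293.99°, ℓ=1.7499
cmd 1: set ℓ=1.6248 → (κ,φ,ℓ)=(1.2017,293.99°,1.6248) → tip=(0.4644,-1.0435,0.7723)
cmd 2: set κ=1.4437 → (κ,φ,ℓ)=(1.4437,293.99°,1.6248) → tip=(0.4787,-1.0756,0.4949)

0.479 -1.076 0.495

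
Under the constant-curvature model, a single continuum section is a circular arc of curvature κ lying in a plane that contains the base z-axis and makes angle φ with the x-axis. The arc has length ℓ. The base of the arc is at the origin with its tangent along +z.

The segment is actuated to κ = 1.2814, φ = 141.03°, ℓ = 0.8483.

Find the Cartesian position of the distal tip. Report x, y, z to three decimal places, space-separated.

θ = κ·ℓ = 1.2814 × 0.8483 = 1.08701 rad
ρ = (1 − cos θ)/κ = (1 − 0.46513)/1.2814 = 0.41741
z = sin θ / κ = 0.88524/1.2814 = 0.69084
x = ρ cos φ = 0.41741 × cos(141.03°) = -0.32452
y = ρ sin φ = 0.41741 × sin(141.03°) = 0.26251

-0.325 0.263 0.691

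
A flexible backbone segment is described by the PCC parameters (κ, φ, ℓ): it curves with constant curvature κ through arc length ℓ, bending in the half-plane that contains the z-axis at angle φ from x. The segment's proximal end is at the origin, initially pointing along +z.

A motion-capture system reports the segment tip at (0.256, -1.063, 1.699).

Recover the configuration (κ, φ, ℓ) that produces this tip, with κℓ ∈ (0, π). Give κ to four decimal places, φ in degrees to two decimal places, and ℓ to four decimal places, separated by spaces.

ρ = √(x²+y²) = √(0.256² + -1.063²) = 1.09339
φ = atan2(y, x) mod 360° = atan2(-1.063, 0.256) = 283.5406°
|p|² = ρ² + z² = 1.09339² + 1.699² = 4.08211
κ = 2ρ / |p|² = 2×1.09339 / 4.08211 = 0.53570
θ = 2·atan2(ρ, z) = 2·atan2(1.09339, 1.699) = 1.14366 rad
ℓ = θ/κ = 1.14366/0.53570 = 2.13488

0.5357 283.54 2.1349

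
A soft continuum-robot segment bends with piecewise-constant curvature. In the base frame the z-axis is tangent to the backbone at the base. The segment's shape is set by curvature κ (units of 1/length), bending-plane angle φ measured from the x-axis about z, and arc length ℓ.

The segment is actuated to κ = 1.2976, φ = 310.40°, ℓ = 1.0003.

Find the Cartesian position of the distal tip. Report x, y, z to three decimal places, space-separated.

θ = κ·ℓ = 1.2976 × 1.0003 = 1.29799 rad
ρ = (1 − cos θ)/κ = (1 − 0.26944)/1.2976 = 0.56301
z = sin θ / κ = 0.96302/1.2976 = 0.74215
x = ρ cos φ = 0.56301 × cos(310.40°) = 0.36490
y = ρ sin φ = 0.56301 × sin(310.40°) = -0.42876

0.365 -0.429 0.742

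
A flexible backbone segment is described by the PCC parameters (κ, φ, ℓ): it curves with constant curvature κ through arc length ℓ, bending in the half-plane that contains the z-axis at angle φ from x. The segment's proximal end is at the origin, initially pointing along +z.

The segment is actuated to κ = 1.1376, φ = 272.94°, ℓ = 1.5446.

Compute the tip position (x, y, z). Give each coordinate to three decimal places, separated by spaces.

θ = κ·ℓ = 1.1376 × 1.5446 = 1.75714 rad
ρ = (1 − cos θ)/κ = (1 − -0.18526)/1.1376 = 1.04190
z = sin θ / κ = 0.98269/1.1376 = 0.86383
x = ρ cos φ = 1.04190 × cos(272.94°) = 0.05344
y = ρ sin φ = 1.04190 × sin(272.94°) = -1.04053

0.053 -1.041 0.864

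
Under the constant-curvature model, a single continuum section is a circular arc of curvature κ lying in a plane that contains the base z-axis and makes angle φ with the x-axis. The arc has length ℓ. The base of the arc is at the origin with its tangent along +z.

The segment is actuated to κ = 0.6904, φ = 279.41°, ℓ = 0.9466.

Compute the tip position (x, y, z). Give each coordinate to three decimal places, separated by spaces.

θ = κ·ℓ = 0.6904 × 0.9466 = 0.65353 rad
ρ = (1 − cos θ)/κ = (1 − 0.79394)/0.6904 = 0.29846
z = sin θ / κ = 0.60799/0.6904 = 0.88064
x = ρ cos φ = 0.29846 × cos(279.41°) = 0.04880
y = ρ sin φ = 0.29846 × sin(279.41°) = -0.29445

0.049 -0.294 0.881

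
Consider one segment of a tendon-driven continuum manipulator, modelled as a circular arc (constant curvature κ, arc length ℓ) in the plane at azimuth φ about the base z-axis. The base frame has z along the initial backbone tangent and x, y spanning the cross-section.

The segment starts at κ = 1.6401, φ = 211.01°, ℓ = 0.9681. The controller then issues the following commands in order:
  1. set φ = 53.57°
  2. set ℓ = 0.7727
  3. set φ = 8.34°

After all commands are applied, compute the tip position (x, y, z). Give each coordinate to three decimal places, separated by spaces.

initial: κ=1.6401, φ=211.01°, ℓ=0.9681
cmd 1: set φ=53.57° → (κ,φ,ℓ)=(1.6401,53.57°,0.9681) → tip=(0.3682,0.4989,0.6096)
cmd 2: set ℓ=0.7727 → (κ,φ,ℓ)=(1.6401,53.57°,0.7727) → tip=(0.2539,0.3440,0.5819)
cmd 3: set φ=8.34° → (κ,φ,ℓ)=(1.6401,8.34°,0.7727) → tip=(0.4230,0.0620,0.5819)

0.423 0.062 0.582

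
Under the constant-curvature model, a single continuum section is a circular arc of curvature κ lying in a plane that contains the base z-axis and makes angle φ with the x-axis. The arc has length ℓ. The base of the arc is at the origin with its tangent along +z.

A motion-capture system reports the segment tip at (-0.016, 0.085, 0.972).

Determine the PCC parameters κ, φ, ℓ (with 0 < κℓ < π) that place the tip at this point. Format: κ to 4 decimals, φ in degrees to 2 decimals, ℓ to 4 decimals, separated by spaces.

ρ = √(x²+y²) = √(-0.016² + 0.085²) = 0.08649
φ = atan2(y, x) mod 360° = atan2(0.085, -0.016) = 100.6603°
|p|² = ρ² + z² = 0.08649² + 0.972² = 0.95226
κ = 2ρ / |p|² = 2×0.08649 / 0.95226 = 0.18166
θ = 2·atan2(ρ, z) = 2·atan2(0.08649, 0.972) = 0.17750 rad
ℓ = θ/κ = 0.17750/0.18166 = 0.97712

0.1817 100.66 0.9771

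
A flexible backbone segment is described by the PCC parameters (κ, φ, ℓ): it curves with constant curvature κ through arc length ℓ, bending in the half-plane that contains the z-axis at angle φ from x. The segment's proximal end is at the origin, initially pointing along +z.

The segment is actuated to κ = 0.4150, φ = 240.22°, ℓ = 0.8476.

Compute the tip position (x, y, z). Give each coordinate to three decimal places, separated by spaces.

θ = κ·ℓ = 0.4150 × 0.8476 = 0.35175 rad
ρ = (1 − cos θ)/κ = (1 − 0.93877)/0.4150 = 0.14754
z = sin θ / κ = 0.34454/0.4150 = 0.83023
x = ρ cos φ = 0.14754 × cos(240.22°) = -0.07328
y = ρ sin φ = 0.14754 × sin(240.22°) = -0.12806

-0.073 -0.128 0.830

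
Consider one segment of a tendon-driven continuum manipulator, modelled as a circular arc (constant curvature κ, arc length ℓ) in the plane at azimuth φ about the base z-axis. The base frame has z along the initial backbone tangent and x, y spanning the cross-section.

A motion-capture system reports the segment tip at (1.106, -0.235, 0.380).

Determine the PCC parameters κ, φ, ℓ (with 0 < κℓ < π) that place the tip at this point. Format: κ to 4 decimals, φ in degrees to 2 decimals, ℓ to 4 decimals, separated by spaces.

ρ = √(x²+y²) = √(1.106² + -0.235²) = 1.13069
φ = atan2(y, x) mod 360° = atan2(-0.235, 1.106) = 348.0043°
|p|² = ρ² + z² = 1.13069² + 0.380² = 1.42286
κ = 2ρ / |p|² = 2×1.13069 / 1.42286 = 1.58932
θ = 2·atan2(ρ, z) = 2·atan2(1.13069, 0.380) = 2.49316 rad
ℓ = θ/κ = 2.49316/1.58932 = 1.56869

1.5893 348.00 1.5687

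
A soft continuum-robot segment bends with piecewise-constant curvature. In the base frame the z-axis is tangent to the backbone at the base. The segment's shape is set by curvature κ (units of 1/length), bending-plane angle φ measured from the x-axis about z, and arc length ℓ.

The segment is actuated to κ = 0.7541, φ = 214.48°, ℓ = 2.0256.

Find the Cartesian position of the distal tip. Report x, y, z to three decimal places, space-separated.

θ = κ·ℓ = 0.7541 × 2.0256 = 1.52750 rad
ρ = (1 − cos θ)/κ = (1 − 0.04328)/0.7541 = 1.26869
z = sin θ / κ = 0.99906/0.7541 = 1.32484
x = ρ cos φ = 1.26869 × cos(214.48°) = -1.04581
y = ρ sin φ = 1.26869 × sin(214.48°) = -0.71823

-1.046 -0.718 1.325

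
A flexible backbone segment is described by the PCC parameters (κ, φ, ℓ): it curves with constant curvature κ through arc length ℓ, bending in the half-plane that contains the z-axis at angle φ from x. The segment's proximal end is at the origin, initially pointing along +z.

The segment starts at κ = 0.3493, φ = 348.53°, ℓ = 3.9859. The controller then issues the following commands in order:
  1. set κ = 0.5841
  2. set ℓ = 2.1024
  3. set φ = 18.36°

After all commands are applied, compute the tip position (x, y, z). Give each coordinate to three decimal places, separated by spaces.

1.079 0.358 1.612

initial: κ=0.3493, φ=348.53°, ℓ=3.9859
cmd 1: set κ=0.5841 → (κ,φ,ℓ)=(0.5841,348.53°,3.9859) → tip=(2.8305,-0.5743,1.2440)
cmd 2: set ℓ=2.1024 → (κ,φ,ℓ)=(0.5841,348.53°,2.1024) → tip=(1.1139,-0.2260,1.6124)
cmd 3: set φ=18.36° → (κ,φ,ℓ)=(0.5841,18.36°,2.1024) → tip=(1.0787,0.3580,1.6124)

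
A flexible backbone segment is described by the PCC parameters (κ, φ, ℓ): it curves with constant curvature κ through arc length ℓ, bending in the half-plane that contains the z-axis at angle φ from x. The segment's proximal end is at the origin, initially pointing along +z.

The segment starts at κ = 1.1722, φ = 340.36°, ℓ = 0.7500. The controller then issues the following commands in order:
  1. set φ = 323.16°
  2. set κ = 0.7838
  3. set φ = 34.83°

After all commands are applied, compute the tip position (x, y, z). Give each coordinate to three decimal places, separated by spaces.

initial: κ=1.1722, φ=340.36°, ℓ=0.7500
cmd 1: set φ=323.16° → (κ,φ,ℓ)=(1.1722,323.16°,0.7500) → tip=(0.2473,-0.1853,0.6571)
cmd 2: set κ=0.7838 → (κ,φ,ℓ)=(0.7838,323.16°,0.7500) → tip=(0.1714,-0.1284,0.7075)
cmd 3: set φ=34.83° → (κ,φ,ℓ)=(0.7838,34.83°,0.7500) → tip=(0.1758,0.1223,0.7075)

0.176 0.122 0.708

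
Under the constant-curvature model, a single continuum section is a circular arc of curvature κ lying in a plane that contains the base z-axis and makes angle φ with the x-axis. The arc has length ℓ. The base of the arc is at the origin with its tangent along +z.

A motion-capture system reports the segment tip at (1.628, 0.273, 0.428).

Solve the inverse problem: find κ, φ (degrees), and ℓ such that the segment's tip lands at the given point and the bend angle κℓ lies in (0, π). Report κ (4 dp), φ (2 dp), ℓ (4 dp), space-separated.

ρ = √(x²+y²) = √(1.628² + 0.273²) = 1.65073
φ = atan2(y, x) mod 360° = atan2(0.273, 1.628) = 9.5194°
|p|² = ρ² + z² = 1.65073² + 0.428² = 2.90810
κ = 2ρ / |p|² = 2×1.65073 / 2.90810 = 1.13527
θ = 2·atan2(ρ, z) = 2·atan2(1.65073, 0.428) = 2.63421 rad
ℓ = θ/κ = 2.63421/1.13527 = 2.32034

1.1353 9.52 2.3203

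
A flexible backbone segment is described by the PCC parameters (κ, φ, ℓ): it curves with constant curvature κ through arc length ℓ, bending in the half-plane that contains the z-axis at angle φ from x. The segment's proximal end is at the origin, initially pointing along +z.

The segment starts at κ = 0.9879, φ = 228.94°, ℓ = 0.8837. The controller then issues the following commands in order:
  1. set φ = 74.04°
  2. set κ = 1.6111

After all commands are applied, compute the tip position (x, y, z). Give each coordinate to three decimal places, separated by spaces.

initial: κ=0.9879, φ=228.94°, ℓ=0.8837
cmd 1: set φ=74.04° → (κ,φ,ℓ)=(0.9879,74.04°,0.8837) → tip=(0.0995,0.3479,0.7756)
cmd 2: set κ=1.6111 → (κ,φ,ℓ)=(1.6111,74.04°,0.8837) → tip=(0.1457,0.5093,0.6140)

0.146 0.509 0.614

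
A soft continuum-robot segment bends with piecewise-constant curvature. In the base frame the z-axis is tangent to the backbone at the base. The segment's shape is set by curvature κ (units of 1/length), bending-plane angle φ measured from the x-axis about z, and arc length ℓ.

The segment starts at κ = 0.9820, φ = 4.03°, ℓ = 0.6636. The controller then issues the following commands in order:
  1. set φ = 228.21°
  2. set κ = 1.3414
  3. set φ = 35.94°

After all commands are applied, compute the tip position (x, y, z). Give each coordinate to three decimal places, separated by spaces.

0.224 0.162 0.579

initial: κ=0.9820, φ=4.03°, ℓ=0.6636
cmd 1: set φ=228.21° → (κ,φ,ℓ)=(0.9820,228.21°,0.6636) → tip=(-0.1391,-0.1556,0.6176)
cmd 2: set κ=1.3414 → (κ,φ,ℓ)=(1.3414,228.21°,0.6636) → tip=(-0.1842,-0.2061,0.5794)
cmd 3: set φ=35.94° → (κ,φ,ℓ)=(1.3414,35.94°,0.6636) → tip=(0.2237,0.1622,0.5794)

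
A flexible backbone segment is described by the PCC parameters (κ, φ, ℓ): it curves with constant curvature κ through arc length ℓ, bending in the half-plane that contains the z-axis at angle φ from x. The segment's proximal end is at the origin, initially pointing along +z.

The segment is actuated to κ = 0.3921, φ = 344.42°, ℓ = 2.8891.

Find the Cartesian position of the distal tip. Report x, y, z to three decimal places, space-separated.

1.415 -0.394 2.310

θ = κ·ℓ = 0.3921 × 2.8891 = 1.13282 rad
ρ = (1 − cos θ)/κ = (1 − 0.42411)/0.3921 = 1.46873
z = sin θ / κ = 0.90561/0.3921 = 2.30964
x = ρ cos φ = 1.46873 × cos(344.42°) = 1.41476
y = ρ sin φ = 1.46873 × sin(344.42°) = -0.39448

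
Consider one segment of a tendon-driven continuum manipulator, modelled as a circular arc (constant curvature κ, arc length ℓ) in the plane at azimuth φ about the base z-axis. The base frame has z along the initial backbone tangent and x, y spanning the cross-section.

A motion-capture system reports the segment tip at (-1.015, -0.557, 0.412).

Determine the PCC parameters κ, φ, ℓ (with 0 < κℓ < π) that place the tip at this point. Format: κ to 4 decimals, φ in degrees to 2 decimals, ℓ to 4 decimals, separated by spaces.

ρ = √(x²+y²) = √(-1.015² + -0.557²) = 1.15779
φ = atan2(y, x) mod 360° = atan2(-0.557, -1.015) = 208.7566°
|p|² = ρ² + z² = 1.15779² + 0.412² = 1.51022
κ = 2ρ / |p|² = 2×1.15779 / 1.51022 = 1.53327
θ = 2·atan2(ρ, z) = 2·atan2(1.15779, 0.412) = 2.45784 rad
ℓ = θ/κ = 2.45784/1.53327 = 1.60300

1.5333 208.76 1.6030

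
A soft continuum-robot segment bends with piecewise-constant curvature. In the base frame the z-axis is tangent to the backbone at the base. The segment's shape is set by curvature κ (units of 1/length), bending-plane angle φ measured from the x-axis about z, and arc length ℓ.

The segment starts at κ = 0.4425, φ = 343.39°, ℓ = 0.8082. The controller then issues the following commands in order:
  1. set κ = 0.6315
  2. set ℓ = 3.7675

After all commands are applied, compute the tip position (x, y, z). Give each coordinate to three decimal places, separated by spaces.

2.615 -0.780 1.094

initial: κ=0.4425, φ=343.39°, ℓ=0.8082
cmd 1: set κ=0.6315 → (κ,φ,ℓ)=(0.6315,343.39°,0.8082) → tip=(0.1934,-0.0577,0.7736)
cmd 2: set ℓ=3.7675 → (κ,φ,ℓ)=(0.6315,343.39°,3.7675) → tip=(2.6148,-0.7800,1.0937)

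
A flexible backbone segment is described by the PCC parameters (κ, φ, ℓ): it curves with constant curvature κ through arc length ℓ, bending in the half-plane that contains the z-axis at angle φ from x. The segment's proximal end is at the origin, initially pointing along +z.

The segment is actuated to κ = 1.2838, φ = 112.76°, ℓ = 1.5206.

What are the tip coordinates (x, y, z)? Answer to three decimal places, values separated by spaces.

-0.414 0.986 0.723

θ = κ·ℓ = 1.2838 × 1.5206 = 1.95215 rad
ρ = (1 − cos θ)/κ = (1 − -0.37217)/1.2838 = 1.06884
z = sin θ / κ = 0.92816/1.2838 = 0.72298
x = ρ cos φ = 1.06884 × cos(112.76°) = -0.41350
y = ρ sin φ = 1.06884 × sin(112.76°) = 0.98561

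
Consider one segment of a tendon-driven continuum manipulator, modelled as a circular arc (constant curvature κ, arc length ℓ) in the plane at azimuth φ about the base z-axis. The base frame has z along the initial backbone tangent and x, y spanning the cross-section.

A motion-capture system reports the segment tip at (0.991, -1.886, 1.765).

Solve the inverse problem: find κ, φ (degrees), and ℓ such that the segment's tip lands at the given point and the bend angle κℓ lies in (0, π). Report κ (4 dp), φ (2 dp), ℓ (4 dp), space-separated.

0.5567 297.72 3.1578

ρ = √(x²+y²) = √(0.991² + -1.886²) = 2.13051
φ = atan2(y, x) mod 360° = atan2(-1.886, 0.991) = 297.7197°
|p|² = ρ² + z² = 2.13051² + 1.765² = 7.65430
κ = 2ρ / |p|² = 2×2.13051 / 7.65430 = 0.55668
θ = 2·atan2(ρ, z) = 2·atan2(2.13051, 1.765) = 1.75791 rad
ℓ = θ/κ = 1.75791/0.55668 = 3.15782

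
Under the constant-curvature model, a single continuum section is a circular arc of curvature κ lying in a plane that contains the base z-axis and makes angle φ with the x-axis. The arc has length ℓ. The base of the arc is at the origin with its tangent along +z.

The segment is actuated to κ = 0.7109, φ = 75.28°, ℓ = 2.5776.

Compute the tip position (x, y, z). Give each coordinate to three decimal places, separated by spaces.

θ = κ·ℓ = 0.7109 × 2.5776 = 1.83242 rad
ρ = (1 − cos θ)/κ = (1 − -0.25865)/0.7109 = 1.77050
z = sin θ / κ = 0.96597/0.7109 = 1.35880
x = ρ cos φ = 1.77050 × cos(75.28°) = 0.44988
y = ρ sin φ = 1.77050 × sin(75.28°) = 1.71239

0.450 1.712 1.359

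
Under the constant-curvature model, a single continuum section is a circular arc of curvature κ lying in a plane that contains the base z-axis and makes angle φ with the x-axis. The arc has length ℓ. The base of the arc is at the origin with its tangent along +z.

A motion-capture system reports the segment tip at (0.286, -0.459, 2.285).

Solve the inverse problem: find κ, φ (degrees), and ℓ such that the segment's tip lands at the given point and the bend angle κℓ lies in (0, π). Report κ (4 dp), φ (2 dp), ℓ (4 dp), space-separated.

0.1962 301.93 2.3694

ρ = √(x²+y²) = √(0.286² + -0.459²) = 0.54081
φ = atan2(y, x) mod 360° = atan2(-0.459, 0.286) = 301.9268°
|p|² = ρ² + z² = 0.54081² + 2.285² = 5.51370
κ = 2ρ / |p|² = 2×0.54081 / 5.51370 = 0.19617
θ = 2·atan2(ρ, z) = 2·atan2(0.54081, 2.285) = 0.46480 rad
ℓ = θ/κ = 0.46480/0.19617 = 2.36940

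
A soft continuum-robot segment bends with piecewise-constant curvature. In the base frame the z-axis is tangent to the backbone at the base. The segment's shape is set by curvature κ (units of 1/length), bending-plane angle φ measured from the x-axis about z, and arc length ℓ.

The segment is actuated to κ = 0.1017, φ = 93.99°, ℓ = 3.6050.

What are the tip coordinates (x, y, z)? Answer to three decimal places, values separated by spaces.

-0.045 0.652 3.525

θ = κ·ℓ = 0.1017 × 3.6050 = 0.36663 rad
ρ = (1 − cos θ)/κ = (1 − 0.93354)/0.1017 = 0.65348
z = sin θ / κ = 0.35847/0.1017 = 3.52478
x = ρ cos φ = 0.65348 × cos(93.99°) = -0.04547
y = ρ sin φ = 0.65348 × sin(93.99°) = 0.65189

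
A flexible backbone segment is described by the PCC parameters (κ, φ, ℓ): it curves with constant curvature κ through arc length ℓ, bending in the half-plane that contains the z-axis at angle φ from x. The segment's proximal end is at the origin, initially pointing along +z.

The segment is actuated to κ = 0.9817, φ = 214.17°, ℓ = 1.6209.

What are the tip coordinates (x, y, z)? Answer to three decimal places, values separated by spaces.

-0.860 -0.584 1.018

θ = κ·ℓ = 0.9817 × 1.6209 = 1.59124 rad
ρ = (1 − cos θ)/κ = (1 − -0.02044)/0.9817 = 1.03946
z = sin θ / κ = 0.99979/0.9817 = 1.01843
x = ρ cos φ = 1.03946 × cos(214.17°) = -0.86002
y = ρ sin φ = 1.03946 × sin(214.17°) = -0.58381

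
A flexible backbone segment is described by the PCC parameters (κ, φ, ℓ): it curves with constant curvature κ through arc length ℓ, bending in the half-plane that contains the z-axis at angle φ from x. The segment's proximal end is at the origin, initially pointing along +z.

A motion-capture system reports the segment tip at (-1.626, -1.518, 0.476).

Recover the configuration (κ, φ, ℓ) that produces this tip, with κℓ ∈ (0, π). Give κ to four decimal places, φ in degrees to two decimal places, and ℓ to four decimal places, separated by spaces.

0.8597 223.03 3.1638

ρ = √(x²+y²) = √(-1.626² + -1.518²) = 2.22445
φ = atan2(y, x) mod 360° = atan2(-1.518, -1.626) = 223.0326°
|p|² = ρ² + z² = 2.22445² + 0.476² = 5.17478
κ = 2ρ / |p|² = 2×2.22445 / 5.17478 = 0.85973
θ = 2·atan2(ρ, z) = 2·atan2(2.22445, 0.476) = 2.71998 rad
ℓ = θ/κ = 2.71998/0.85973 = 3.16376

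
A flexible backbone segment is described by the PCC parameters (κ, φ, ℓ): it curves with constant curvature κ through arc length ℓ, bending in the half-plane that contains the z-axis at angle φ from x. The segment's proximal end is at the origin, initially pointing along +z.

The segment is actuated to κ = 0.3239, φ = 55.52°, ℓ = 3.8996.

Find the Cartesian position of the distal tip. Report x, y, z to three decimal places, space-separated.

θ = κ·ℓ = 0.3239 × 3.8996 = 1.26308 rad
ρ = (1 − cos θ)/κ = (1 − 0.30288)/0.3239 = 2.15226
z = sin θ / κ = 0.95303/0.3239 = 2.94235
x = ρ cos φ = 2.15226 × cos(55.52°) = 1.21843
y = ρ sin φ = 2.15226 × sin(55.52°) = 1.77416

1.218 1.774 2.942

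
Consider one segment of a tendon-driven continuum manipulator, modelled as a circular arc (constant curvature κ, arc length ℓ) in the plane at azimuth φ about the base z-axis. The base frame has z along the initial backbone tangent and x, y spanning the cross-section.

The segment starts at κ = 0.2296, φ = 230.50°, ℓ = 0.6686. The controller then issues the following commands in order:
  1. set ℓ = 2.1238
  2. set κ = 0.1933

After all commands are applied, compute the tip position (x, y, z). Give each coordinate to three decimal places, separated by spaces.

initial: κ=0.2296, φ=230.50°, ℓ=0.6686
cmd 1: set ℓ=2.1238 → (κ,φ,ℓ)=(0.2296,230.50°,2.1238) → tip=(-0.3229,-0.3917,2.0406)
cmd 2: set κ=0.1933 → (κ,φ,ℓ)=(0.1933,230.50°,2.1238) → tip=(-0.2734,-0.3317,2.0646)

-0.273 -0.332 2.065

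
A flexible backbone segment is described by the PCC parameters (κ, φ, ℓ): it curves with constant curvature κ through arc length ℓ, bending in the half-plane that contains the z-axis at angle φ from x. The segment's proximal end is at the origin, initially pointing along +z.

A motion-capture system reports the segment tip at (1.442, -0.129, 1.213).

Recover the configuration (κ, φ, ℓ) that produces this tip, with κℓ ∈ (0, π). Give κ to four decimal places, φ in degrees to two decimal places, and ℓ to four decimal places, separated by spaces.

0.8117 354.89 2.1521

ρ = √(x²+y²) = √(1.442² + -0.129²) = 1.44776
φ = atan2(y, x) mod 360° = atan2(-0.129, 1.442) = 354.8880°
|p|² = ρ² + z² = 1.44776² + 1.213² = 3.56737
κ = 2ρ / |p|² = 2×1.44776 / 3.56737 = 0.81167
θ = 2·atan2(ρ, z) = 2·atan2(1.44776, 1.213) = 1.74680 rad
ℓ = θ/κ = 1.74680/0.81167 = 2.15212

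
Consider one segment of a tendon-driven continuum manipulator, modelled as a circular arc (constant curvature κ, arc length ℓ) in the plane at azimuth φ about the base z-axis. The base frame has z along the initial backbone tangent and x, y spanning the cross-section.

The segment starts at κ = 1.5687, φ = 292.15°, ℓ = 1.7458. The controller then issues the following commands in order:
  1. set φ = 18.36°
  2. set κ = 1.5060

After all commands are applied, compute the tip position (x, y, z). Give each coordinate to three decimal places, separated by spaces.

1.179 0.391 0.326

initial: κ=1.5687, φ=292.15°, ℓ=1.7458
cmd 1: set φ=18.36° → (κ,φ,ℓ)=(1.5687,18.36°,1.7458) → tip=(1.1616,0.3855,0.2500)
cmd 2: set κ=1.5060 → (κ,φ,ℓ)=(1.5060,18.36°,1.7458) → tip=(1.1795,0.3914,0.3256)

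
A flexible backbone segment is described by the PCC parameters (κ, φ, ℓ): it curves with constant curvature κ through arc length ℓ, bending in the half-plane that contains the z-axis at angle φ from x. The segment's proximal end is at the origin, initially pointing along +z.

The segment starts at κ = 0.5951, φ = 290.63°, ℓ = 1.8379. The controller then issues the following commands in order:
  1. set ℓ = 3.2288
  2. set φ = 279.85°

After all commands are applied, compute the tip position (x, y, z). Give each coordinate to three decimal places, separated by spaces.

0.386 -2.224 1.578

initial: κ=0.5951, φ=290.63°, ℓ=1.8379
cmd 1: set ℓ=3.2288 → (κ,φ,ℓ)=(0.5951,290.63°,3.2288) → tip=(0.7954,-2.1129,1.5781)
cmd 2: set φ=279.85° → (κ,φ,ℓ)=(0.5951,279.85°,3.2288) → tip=(0.3862,-2.2244,1.5781)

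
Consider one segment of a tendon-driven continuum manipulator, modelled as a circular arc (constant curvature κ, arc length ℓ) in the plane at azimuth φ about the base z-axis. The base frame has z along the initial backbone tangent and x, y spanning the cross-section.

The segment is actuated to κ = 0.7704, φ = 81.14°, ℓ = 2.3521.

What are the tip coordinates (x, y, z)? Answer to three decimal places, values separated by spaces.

θ = κ·ℓ = 0.7704 × 2.3521 = 1.81206 rad
ρ = (1 − cos θ)/κ = (1 − -0.23893)/0.7704 = 1.60816
z = sin θ / κ = 0.97104/0.7704 = 1.26043
x = ρ cos φ = 1.60816 × cos(81.14°) = 0.24769
y = ρ sin φ = 1.60816 × sin(81.14°) = 1.58897

0.248 1.589 1.260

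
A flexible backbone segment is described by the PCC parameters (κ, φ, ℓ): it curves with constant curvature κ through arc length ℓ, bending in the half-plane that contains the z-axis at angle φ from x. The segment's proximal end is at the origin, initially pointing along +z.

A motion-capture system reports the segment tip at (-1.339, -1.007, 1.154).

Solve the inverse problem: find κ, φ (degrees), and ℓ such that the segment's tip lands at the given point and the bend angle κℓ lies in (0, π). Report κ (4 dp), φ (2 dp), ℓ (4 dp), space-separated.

ρ = √(x²+y²) = √(-1.339² + -1.007²) = 1.67540
φ = atan2(y, x) mod 360° = atan2(-1.007, -1.339) = 216.9451°
|p|² = ρ² + z² = 1.67540² + 1.154² = 4.13869
κ = 2ρ / |p|² = 2×1.67540 / 4.13869 = 0.80963
θ = 2·atan2(ρ, z) = 2·atan2(1.67540, 1.154) = 1.93527 rad
ℓ = θ/κ = 1.93527/0.80963 = 2.39031

0.8096 216.95 2.3903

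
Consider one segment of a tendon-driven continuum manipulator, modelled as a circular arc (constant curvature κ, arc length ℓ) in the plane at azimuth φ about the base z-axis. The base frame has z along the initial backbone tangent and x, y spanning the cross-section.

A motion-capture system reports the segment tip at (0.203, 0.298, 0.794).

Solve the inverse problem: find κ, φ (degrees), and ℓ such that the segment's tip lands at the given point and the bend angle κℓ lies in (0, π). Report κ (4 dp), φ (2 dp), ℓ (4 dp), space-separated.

ρ = √(x²+y²) = √(0.203² + 0.298²) = 0.36057
φ = atan2(y, x) mod 360° = atan2(0.298, 0.203) = 55.7370°
|p|² = ρ² + z² = 0.36057² + 0.794² = 0.76045
κ = 2ρ / |p|² = 2×0.36057 / 0.76045 = 0.94832
θ = 2·atan2(ρ, z) = 2·atan2(0.36057, 0.794) = 0.85255 rad
ℓ = θ/κ = 0.85255/0.94832 = 0.89902

0.9483 55.74 0.8990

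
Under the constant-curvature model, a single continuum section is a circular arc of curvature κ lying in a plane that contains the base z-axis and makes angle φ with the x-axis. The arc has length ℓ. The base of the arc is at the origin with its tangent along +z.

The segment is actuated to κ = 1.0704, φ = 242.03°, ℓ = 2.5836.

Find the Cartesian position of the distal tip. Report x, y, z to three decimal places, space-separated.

θ = κ·ℓ = 1.0704 × 2.5836 = 2.76549 rad
ρ = (1 − cos θ)/κ = (1 − -0.93010)/1.0704 = 1.80316
z = sin θ / κ = 0.36730/1.0704 = 0.34315
x = ρ cos φ = 1.80316 × cos(242.03°) = -0.84570
y = ρ sin φ = 1.80316 × sin(242.03°) = -1.59254

-0.846 -1.593 0.343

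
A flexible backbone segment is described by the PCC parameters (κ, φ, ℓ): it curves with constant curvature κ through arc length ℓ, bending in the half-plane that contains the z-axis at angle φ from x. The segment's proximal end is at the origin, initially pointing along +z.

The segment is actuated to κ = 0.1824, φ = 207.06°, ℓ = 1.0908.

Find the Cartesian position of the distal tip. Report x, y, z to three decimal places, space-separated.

-0.096 -0.049 1.084

θ = κ·ℓ = 0.1824 × 1.0908 = 0.19896 rad
ρ = (1 − cos θ)/κ = (1 − 0.98027)/0.1824 = 0.10816
z = sin θ / κ = 0.19765/0.1824 = 1.08362
x = ρ cos φ = 0.10816 × cos(207.06°) = -0.09632
y = ρ sin φ = 0.10816 × sin(207.06°) = -0.04920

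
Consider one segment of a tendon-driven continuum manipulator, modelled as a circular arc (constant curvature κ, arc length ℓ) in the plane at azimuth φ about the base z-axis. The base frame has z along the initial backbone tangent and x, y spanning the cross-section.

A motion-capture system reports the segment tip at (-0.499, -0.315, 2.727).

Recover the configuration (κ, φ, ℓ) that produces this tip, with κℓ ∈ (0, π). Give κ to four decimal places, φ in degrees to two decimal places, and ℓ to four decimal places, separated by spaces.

ρ = √(x²+y²) = √(-0.499² + -0.315²) = 0.59011
φ = atan2(y, x) mod 360° = atan2(-0.315, -0.499) = 212.2627°
|p|² = ρ² + z² = 0.59011² + 2.727² = 7.78475
κ = 2ρ / |p|² = 2×0.59011 / 7.78475 = 0.15161
θ = 2·atan2(ρ, z) = 2·atan2(0.59011, 2.727) = 0.42622 rad
ℓ = θ/κ = 0.42622/0.15161 = 2.81135

0.1516 212.26 2.8113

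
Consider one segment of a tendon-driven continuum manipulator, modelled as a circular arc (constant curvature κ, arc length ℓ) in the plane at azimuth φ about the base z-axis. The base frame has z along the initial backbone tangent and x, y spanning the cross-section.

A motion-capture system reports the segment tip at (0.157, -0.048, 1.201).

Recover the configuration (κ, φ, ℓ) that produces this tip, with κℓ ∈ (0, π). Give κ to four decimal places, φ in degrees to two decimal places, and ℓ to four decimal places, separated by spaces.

ρ = √(x²+y²) = √(0.157² + -0.048²) = 0.16417
φ = atan2(y, x) mod 360° = atan2(-0.048, 0.157) = 342.9999°
|p|² = ρ² + z² = 0.16417² + 1.201² = 1.46935
κ = 2ρ / |p|² = 2×0.16417 / 1.46935 = 0.22346
θ = 2·atan2(ρ, z) = 2·atan2(0.16417, 1.201) = 0.27171 rad
ℓ = θ/κ = 0.27171/0.22346 = 1.21591

0.2235 343.00 1.2159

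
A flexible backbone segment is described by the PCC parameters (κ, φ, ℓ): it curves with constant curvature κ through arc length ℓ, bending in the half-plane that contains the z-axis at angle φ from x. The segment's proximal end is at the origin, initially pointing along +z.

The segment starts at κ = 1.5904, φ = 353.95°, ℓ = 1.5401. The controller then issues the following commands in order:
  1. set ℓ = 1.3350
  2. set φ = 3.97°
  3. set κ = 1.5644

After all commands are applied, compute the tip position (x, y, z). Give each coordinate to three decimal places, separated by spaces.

initial: κ=1.5904, φ=353.95°, ℓ=1.5401
cmd 1: set ℓ=1.3350 → (κ,φ,ℓ)=(1.5904,353.95°,1.3350) → tip=(0.9534,-0.1010,0.5353)
cmd 2: set φ=3.97° → (κ,φ,ℓ)=(1.5904,3.97°,1.3350) → tip=(0.9564,0.0664,0.5353)
cmd 3: set κ=1.5644 → (κ,φ,ℓ)=(1.5644,3.97°,1.3350) → tip=(0.9533,0.0662,0.5555)

0.953 0.066 0.555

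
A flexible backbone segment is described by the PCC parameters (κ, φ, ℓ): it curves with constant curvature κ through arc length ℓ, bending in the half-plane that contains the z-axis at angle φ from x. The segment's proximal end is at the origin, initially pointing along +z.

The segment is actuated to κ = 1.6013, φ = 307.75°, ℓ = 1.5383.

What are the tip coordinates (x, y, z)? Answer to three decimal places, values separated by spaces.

θ = κ·ℓ = 1.6013 × 1.5383 = 2.46328 rad
ρ = (1 − cos θ)/κ = (1 − -0.77863)/1.6013 = 1.11074
z = sin θ / κ = 0.62748/1.6013 = 0.39186
x = ρ cos φ = 1.11074 × cos(307.75°) = 0.68002
y = ρ sin φ = 1.11074 × sin(307.75°) = -0.87825

0.680 -0.878 0.392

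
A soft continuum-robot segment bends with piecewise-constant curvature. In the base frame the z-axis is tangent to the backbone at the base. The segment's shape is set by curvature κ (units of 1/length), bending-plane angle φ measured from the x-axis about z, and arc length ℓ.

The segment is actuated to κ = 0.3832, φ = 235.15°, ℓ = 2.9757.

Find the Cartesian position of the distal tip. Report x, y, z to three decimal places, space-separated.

θ = κ·ℓ = 0.3832 × 2.9757 = 1.14029 rad
ρ = (1 − cos θ)/κ = (1 − 0.41733)/0.3832 = 1.52053
z = sin θ / κ = 0.90875/0.3832 = 2.37149
x = ρ cos φ = 1.52053 × cos(235.15°) = -0.86888
y = ρ sin φ = 1.52053 × sin(235.15°) = -1.24782

-0.869 -1.248 2.371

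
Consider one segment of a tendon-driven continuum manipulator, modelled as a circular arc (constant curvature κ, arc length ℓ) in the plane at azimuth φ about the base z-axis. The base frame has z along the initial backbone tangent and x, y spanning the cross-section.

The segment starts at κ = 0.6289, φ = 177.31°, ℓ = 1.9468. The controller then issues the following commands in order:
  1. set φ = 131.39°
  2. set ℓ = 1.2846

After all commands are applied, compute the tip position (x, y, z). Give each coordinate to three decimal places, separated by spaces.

-0.325 0.369 1.149

initial: κ=0.6289, φ=177.31°, ℓ=1.9468
cmd 1: set φ=131.39° → (κ,φ,ℓ)=(0.6289,131.39°,1.9468) → tip=(-0.6943,0.7878,1.4956)
cmd 2: set ℓ=1.2846 → (κ,φ,ℓ)=(0.6289,131.39°,1.2846) → tip=(-0.3248,0.3686,1.1494)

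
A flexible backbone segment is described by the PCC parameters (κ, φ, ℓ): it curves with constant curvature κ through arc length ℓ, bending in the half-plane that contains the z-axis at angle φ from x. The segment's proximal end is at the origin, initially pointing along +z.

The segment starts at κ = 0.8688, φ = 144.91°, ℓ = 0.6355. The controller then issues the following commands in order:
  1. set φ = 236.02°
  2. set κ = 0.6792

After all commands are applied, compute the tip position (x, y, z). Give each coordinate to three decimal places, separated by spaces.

-0.075 -0.112 0.616

initial: κ=0.8688, φ=144.91°, ℓ=0.6355
cmd 1: set φ=236.02° → (κ,φ,ℓ)=(0.8688,236.02°,0.6355) → tip=(-0.0956,-0.1418,0.6037)
cmd 2: set κ=0.6792 → (κ,φ,ℓ)=(0.6792,236.02°,0.6355) → tip=(-0.0755,-0.1120,0.6160)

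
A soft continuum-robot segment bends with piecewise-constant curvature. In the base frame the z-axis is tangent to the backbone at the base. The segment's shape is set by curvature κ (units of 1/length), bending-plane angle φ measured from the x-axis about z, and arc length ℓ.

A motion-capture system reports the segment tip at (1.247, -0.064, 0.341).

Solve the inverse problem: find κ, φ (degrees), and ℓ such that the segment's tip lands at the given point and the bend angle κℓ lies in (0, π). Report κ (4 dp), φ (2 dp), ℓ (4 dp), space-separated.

1.4906 357.06 1.7499

ρ = √(x²+y²) = √(1.247² + -0.064²) = 1.24864
φ = atan2(y, x) mod 360° = atan2(-0.064, 1.247) = 357.0620°
|p|² = ρ² + z² = 1.24864² + 0.341² = 1.67539
κ = 2ρ / |p|² = 2×1.24864 / 1.67539 = 1.49057
θ = 2·atan2(ρ, z) = 2·atan2(1.24864, 0.341) = 2.60840 rad
ℓ = θ/κ = 2.60840/1.49057 = 1.74993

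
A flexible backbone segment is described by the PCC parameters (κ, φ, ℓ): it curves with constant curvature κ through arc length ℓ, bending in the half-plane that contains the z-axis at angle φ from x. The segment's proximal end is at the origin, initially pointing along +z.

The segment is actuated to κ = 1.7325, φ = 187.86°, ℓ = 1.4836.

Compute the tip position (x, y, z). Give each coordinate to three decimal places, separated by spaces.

θ = κ·ℓ = 1.7325 × 1.4836 = 2.57034 rad
ρ = (1 − cos θ)/κ = (1 − -0.84122)/1.7325 = 1.06275
z = sin θ / κ = 0.54069/1.7325 = 0.31209
x = ρ cos φ = 1.06275 × cos(187.86°) = -1.05277
y = ρ sin φ = 1.06275 × sin(187.86°) = -0.14533

-1.053 -0.145 0.312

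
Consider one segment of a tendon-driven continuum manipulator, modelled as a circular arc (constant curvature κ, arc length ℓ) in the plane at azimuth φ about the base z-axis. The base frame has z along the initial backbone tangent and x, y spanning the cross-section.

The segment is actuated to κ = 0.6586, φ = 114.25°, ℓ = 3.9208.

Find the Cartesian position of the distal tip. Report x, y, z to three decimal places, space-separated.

-1.152 2.558 0.806

θ = κ·ℓ = 0.6586 × 3.9208 = 2.58224 rad
ρ = (1 − cos θ)/κ = (1 − -0.84760)/0.6586 = 2.80534
z = sin θ / κ = 0.53064/0.6586 = 0.80571
x = ρ cos φ = 2.80534 × cos(114.25°) = -1.15221
y = ρ sin φ = 2.80534 × sin(114.25°) = 2.55780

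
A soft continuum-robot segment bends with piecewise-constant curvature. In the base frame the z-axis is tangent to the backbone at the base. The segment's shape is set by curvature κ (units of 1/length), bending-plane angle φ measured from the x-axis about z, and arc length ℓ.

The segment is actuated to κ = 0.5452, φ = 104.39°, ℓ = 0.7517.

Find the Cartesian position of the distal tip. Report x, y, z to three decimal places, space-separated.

-0.038 0.147 0.731

θ = κ·ℓ = 0.5452 × 0.7517 = 0.40983 rad
ρ = (1 − cos θ)/κ = (1 − 0.91719)/0.5452 = 0.15189
z = sin θ / κ = 0.39845/0.5452 = 0.73083
x = ρ cos φ = 0.15189 × cos(104.39°) = -0.03775
y = ρ sin φ = 0.15189 × sin(104.39°) = 0.14712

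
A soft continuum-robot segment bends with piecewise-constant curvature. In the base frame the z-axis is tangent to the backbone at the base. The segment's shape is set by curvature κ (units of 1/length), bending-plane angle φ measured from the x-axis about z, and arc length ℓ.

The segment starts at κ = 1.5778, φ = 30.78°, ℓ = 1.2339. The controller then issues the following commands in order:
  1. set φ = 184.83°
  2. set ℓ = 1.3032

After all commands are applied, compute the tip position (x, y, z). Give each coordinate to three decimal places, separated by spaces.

-0.926 -0.078 0.561

initial: κ=1.5778, φ=30.78°, ℓ=1.2339
cmd 1: set φ=184.83° → (κ,φ,ℓ)=(1.5778,184.83°,1.2339) → tip=(-0.8635,-0.0730,0.5895)
cmd 2: set ℓ=1.3032 → (κ,φ,ℓ)=(1.5778,184.83°,1.3032) → tip=(-0.9262,-0.0783,0.5606)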